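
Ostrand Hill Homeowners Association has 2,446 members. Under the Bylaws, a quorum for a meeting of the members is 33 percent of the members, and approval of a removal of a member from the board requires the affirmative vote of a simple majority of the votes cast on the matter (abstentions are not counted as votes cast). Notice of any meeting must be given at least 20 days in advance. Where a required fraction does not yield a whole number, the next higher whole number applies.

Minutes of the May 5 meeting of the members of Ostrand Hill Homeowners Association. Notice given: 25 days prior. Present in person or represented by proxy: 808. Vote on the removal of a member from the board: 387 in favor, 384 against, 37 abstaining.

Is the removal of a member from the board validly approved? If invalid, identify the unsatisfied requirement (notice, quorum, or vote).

Valid — all requirements satisfied.

Notice: 25 days given; 20 required. Satisfied.
Quorum: 33% of 2,446 = 807.18, rounded up to 808; 808 present. Satisfied.
Vote: requires a majority of the votes cast (808 − 37 abstaining = 771); a majority of 771 is 386, so 386 needed; 387 in favor. Satisfied.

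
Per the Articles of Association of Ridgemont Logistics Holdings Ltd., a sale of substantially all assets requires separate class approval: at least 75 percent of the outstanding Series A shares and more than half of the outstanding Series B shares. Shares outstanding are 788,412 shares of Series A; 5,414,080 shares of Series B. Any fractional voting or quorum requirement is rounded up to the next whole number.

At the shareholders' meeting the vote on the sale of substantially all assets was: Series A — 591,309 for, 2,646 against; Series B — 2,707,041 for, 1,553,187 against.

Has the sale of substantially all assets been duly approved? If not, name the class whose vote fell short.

Approved — every class gave the required vote.

Series A: 3/4 of 788412 = 591309; 591,309 required, 591,309 in favor — approved.
Series B: a majority of 5414080 is 2707041; 2,707,041 required, 2,707,041 in favor — approved.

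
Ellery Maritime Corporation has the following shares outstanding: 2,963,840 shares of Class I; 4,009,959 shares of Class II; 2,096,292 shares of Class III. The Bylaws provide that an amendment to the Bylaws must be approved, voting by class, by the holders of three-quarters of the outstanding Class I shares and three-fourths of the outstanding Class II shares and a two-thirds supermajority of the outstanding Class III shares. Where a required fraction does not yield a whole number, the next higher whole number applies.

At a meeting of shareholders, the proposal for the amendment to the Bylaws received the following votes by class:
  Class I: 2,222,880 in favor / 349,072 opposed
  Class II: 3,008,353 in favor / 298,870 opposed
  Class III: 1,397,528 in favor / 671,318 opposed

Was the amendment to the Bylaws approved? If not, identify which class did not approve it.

Class I: 3/4 of 2963840 = 2222880; 2,222,880 required, 2,222,880 in favor — approved.
Class II: 3/4 of 4009959 = 3007469.25, rounded up to 3007470; 3,007,470 required, 3,008,353 in favor — approved.
Class III: 2/3 of 2096292 = 1397528; 1,397,528 required, 1,397,528 in favor — approved.

Approved — every class gave the required vote.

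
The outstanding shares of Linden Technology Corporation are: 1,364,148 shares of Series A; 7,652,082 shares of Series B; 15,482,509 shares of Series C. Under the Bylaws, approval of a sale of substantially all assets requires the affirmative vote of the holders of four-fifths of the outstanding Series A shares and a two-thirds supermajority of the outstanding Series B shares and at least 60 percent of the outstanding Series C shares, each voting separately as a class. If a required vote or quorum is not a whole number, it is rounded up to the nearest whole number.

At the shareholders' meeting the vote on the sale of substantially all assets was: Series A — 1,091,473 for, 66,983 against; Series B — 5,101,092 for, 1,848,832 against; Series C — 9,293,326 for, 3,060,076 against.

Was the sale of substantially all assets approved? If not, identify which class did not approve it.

Not approved — the Series B shares did not give the required vote.

Series A: 4/5 of 1364148 = 1091318.40, rounded up to 1091319; 1,091,319 required, 1,091,473 in favor — approved.
Series B: 2/3 of 7652082 = 5101388; 5,101,388 required, 5,101,092 in favor — not approved.
Series C: 3/5 of 15482509 = 9289505.40, rounded up to 9289506; 9,289,506 required, 9,293,326 in favor — approved.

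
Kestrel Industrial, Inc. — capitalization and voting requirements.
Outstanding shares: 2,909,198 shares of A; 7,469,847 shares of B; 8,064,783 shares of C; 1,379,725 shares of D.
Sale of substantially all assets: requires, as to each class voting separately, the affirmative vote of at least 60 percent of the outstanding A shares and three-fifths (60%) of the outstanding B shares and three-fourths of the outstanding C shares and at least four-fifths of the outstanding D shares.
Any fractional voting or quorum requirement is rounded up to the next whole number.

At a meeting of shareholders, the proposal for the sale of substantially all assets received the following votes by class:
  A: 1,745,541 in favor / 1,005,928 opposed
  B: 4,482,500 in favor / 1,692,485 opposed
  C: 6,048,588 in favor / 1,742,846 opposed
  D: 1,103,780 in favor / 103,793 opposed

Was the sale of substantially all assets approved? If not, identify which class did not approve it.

Approved — every class gave the required vote.

A: 3/5 of 2909198 = 1745518.80, rounded up to 1745519; 1,745,519 required, 1,745,541 in favor — approved.
B: 3/5 of 7469847 = 4481908.20, rounded up to 4481909; 4,481,909 required, 4,482,500 in favor — approved.
C: 3/4 of 8064783 = 6048587.25, rounded up to 6048588; 6,048,588 required, 6,048,588 in favor — approved.
D: 4/5 of 1379725 = 1103780; 1,103,780 required, 1,103,780 in favor — approved.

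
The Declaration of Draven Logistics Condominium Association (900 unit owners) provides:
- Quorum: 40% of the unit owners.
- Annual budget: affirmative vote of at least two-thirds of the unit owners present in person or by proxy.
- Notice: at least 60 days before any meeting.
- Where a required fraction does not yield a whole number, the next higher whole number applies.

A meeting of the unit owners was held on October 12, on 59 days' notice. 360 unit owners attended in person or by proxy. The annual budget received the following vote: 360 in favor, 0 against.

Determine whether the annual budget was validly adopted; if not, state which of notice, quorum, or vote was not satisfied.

Invalid — notice requirement not satisfied.

Notice: 59 days given; 60 required. Not satisfied.
Quorum: 40% of 900 = 360; 360 present. Satisfied.
Vote: requires two-thirds of those present (360); 2/3 of 360 = 240, so 240 needed; 360 in favor. Satisfied.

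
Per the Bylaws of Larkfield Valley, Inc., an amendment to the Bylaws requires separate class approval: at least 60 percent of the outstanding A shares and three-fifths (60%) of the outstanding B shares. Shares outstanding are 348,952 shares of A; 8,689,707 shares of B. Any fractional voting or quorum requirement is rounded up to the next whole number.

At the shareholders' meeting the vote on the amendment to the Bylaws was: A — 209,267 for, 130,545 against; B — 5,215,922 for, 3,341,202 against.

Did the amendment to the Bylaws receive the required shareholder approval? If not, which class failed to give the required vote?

Not approved — the A shares did not give the required vote.

A: 3/5 of 348952 = 209371.20, rounded up to 209372; 209,372 required, 209,267 in favor — not approved.
B: 3/5 of 8689707 = 5213824.20, rounded up to 5213825; 5,213,825 required, 5,215,922 in favor — approved.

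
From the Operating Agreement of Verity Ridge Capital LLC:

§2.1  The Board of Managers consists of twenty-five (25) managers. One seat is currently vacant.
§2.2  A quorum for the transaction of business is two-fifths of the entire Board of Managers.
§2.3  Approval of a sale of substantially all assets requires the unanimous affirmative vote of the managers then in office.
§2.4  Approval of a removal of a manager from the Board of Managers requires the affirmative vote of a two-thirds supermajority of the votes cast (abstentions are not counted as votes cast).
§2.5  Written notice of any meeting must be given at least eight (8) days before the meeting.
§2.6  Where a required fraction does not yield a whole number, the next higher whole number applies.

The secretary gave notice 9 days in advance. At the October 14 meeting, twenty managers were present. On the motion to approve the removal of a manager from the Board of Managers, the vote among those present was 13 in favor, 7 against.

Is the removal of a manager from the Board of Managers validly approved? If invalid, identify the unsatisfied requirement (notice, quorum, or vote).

Notice: 9 days given; 8 required (9 ≥ 8). Satisfied.
Quorum: 20 present; quorum is 10. Satisfied.
Vote: the removal of a manager from the Board of Managers requires two-thirds of the votes cast (20). 2/3 of 20 = 13.33, rounded up to 14, so 14 affirmative votes are needed; 13 voted in favor. Not satisfied.

Invalid — vote requirement not satisfied.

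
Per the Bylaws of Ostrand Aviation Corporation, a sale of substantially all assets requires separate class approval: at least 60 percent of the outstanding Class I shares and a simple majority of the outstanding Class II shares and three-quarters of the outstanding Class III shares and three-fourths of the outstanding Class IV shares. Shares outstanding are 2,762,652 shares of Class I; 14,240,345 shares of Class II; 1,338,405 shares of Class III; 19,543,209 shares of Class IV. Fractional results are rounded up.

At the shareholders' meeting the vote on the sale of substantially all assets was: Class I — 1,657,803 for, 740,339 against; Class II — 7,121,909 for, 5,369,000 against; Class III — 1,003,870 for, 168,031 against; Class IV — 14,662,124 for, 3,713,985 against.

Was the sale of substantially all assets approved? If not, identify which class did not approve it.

Class I: 3/5 of 2762652 = 1657591.20, rounded up to 1657592; 1,657,592 required, 1,657,803 in favor — approved.
Class II: a majority of 14240345 is 7120173; 7,120,173 required, 7,121,909 in favor — approved.
Class III: 3/4 of 1338405 = 1003803.75, rounded up to 1003804; 1,003,804 required, 1,003,870 in favor — approved.
Class IV: 3/4 of 19543209 = 14657406.75, rounded up to 14657407; 14,657,407 required, 14,662,124 in favor — approved.

Approved — every class gave the required vote.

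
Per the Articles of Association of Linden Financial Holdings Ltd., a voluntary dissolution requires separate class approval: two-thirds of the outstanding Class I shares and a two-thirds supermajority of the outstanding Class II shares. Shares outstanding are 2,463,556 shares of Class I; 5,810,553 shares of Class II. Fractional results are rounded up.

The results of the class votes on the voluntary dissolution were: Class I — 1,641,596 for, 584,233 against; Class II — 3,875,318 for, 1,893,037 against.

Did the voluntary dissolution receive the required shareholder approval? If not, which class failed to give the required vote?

Class I: 2/3 of 2463556 = 1642370.67, rounded up to 1642371; 1,642,371 required, 1,641,596 in favor — not approved.
Class II: 2/3 of 5810553 = 3873702; 3,873,702 required, 3,875,318 in favor — approved.

Not approved — the Class I shares did not give the required vote.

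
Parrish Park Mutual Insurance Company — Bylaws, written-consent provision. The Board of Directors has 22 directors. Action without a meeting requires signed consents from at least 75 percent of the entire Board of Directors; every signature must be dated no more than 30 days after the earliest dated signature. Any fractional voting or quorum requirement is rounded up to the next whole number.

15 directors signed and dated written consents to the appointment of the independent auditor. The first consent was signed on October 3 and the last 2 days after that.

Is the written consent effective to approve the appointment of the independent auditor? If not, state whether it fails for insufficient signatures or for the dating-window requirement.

Signatures required: at least 75 percent of 22 — 3/4 of 22 = 16.50, rounded up to 17, so 17 needed; 15 signed. Insufficient.
Dating window: the latest signature is 2 days after the earliest; the limit is 30 days. Within the window.

Not effective — insufficient signatures.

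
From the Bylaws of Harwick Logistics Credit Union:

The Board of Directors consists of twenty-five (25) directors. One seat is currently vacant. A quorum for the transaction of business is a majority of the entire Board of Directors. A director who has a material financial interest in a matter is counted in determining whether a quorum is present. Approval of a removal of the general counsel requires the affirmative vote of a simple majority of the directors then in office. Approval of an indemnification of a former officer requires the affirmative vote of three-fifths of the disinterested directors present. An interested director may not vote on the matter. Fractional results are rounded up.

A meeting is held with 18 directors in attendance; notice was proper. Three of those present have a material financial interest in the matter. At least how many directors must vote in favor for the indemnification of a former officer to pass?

The indemnification of a former officer requires three-fifths of the disinterested directors present (18 − 3 = 15).
3/5 of 15 = 9.

9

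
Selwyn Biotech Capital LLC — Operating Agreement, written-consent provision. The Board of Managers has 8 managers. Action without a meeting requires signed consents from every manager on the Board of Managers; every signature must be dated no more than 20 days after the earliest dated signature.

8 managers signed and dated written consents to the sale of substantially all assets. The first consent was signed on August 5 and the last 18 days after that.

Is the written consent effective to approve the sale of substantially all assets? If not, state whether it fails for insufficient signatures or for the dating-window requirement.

Signatures required: all of 8 — unanimous means all 8, so 8 needed; 8 signed. Sufficient.
Dating window: the latest signature is 18 days after the earliest; the limit is 20 days. Within the window.

Effective — both the signature and dating-window requirements are satisfied.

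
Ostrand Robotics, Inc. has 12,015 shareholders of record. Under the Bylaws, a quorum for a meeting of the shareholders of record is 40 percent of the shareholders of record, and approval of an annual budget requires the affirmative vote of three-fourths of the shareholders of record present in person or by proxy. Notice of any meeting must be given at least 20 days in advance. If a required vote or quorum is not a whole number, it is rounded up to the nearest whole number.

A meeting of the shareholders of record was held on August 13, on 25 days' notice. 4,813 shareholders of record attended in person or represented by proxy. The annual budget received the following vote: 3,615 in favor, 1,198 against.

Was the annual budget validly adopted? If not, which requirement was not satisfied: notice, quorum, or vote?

Valid — all requirements satisfied.

Notice: 25 days given; 20 required. Satisfied.
Quorum: 40% of 12,015 = 4,806; 4,813 present. Satisfied.
Vote: requires three-fourths of those present (4,813); 3/4 of 4813 = 3609.75, rounded up to 3610, so 3,610 needed; 3,615 in favor. Satisfied.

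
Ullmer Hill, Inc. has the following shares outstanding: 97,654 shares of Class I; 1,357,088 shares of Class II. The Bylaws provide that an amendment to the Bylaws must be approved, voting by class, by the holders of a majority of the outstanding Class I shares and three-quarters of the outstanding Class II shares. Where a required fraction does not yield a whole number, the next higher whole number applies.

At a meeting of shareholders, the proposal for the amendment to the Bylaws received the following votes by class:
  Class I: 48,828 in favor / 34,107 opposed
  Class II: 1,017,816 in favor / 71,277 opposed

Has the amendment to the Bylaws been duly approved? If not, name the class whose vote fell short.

Approved — every class gave the required vote.

Class I: a majority of 97654 is 48828; 48,828 required, 48,828 in favor — approved.
Class II: 3/4 of 1357088 = 1017816; 1,017,816 required, 1,017,816 in favor — approved.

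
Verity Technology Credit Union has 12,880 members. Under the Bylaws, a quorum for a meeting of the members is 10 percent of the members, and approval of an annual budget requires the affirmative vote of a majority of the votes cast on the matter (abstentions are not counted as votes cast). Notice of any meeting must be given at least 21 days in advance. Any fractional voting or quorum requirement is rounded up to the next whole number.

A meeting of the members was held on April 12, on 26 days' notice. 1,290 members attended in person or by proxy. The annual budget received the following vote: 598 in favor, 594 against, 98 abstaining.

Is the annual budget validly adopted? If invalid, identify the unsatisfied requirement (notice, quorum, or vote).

Valid — all requirements satisfied.

Notice: 26 days given; 21 required. Satisfied.
Quorum: 10% of 12,880 = 1,288; 1,290 present. Satisfied.
Vote: requires a majority of the votes cast (1,290 − 98 abstaining = 1,192); a majority of 1192 is 597, so 597 needed; 598 in favor. Satisfied.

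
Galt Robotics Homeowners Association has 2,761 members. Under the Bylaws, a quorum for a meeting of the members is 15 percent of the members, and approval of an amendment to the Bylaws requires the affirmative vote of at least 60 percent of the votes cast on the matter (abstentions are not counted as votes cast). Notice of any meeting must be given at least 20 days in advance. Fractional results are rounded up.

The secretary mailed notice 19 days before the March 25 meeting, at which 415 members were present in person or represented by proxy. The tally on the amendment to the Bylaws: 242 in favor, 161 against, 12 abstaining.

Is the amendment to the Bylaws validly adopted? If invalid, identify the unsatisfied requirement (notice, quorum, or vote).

Notice: 19 days given; 20 required. Not satisfied.
Quorum: 15% of 2,761 = 414.15, rounded up to 415; 415 present. Satisfied.
Vote: requires three-fifths of the votes cast (415 − 12 abstaining = 403); 3/5 of 403 = 241.80, rounded up to 242, so 242 needed; 242 in favor. Satisfied.

Invalid — notice requirement not satisfied.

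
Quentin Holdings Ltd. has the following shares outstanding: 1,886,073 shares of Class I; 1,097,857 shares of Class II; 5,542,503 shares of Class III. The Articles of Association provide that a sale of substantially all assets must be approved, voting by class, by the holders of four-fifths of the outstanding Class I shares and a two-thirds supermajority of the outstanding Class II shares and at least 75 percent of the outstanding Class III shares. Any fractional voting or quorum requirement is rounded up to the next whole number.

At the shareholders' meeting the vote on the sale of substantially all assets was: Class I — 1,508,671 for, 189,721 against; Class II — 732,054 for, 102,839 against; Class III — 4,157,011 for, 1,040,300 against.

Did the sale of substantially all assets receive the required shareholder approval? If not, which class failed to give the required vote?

Class I: 4/5 of 1886073 = 1508858.40, rounded up to 1508859; 1,508,859 required, 1,508,671 in favor — not approved.
Class II: 2/3 of 1097857 = 731904.67, rounded up to 731905; 731,905 required, 732,054 in favor — approved.
Class III: 3/4 of 5542503 = 4156877.25, rounded up to 4156878; 4,156,878 required, 4,157,011 in favor — approved.

Not approved — the Class I shares did not give the required vote.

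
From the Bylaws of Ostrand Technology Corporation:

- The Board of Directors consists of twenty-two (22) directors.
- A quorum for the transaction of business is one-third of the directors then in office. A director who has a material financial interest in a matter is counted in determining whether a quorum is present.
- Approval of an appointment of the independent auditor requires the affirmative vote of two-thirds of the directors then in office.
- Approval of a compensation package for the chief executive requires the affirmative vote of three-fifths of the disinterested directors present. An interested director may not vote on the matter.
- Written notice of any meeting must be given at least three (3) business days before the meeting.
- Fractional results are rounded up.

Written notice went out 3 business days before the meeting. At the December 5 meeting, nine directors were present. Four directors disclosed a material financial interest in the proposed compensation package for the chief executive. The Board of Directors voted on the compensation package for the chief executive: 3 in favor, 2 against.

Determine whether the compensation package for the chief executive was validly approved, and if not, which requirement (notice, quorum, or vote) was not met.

Notice: 3 business days given; 3 required (3 ≥ 3). Satisfied.
Quorum: 9 present (interested directors count toward quorum); quorum is 8. Satisfied.
Vote: the compensation package for the chief executive requires three-fifths of the disinterested directors present (9 − 4 = 5). 3/5 of 5 = 3, so 3 affirmative votes are needed; 3 voted in favor. Satisfied.

Valid — all requirements satisfied.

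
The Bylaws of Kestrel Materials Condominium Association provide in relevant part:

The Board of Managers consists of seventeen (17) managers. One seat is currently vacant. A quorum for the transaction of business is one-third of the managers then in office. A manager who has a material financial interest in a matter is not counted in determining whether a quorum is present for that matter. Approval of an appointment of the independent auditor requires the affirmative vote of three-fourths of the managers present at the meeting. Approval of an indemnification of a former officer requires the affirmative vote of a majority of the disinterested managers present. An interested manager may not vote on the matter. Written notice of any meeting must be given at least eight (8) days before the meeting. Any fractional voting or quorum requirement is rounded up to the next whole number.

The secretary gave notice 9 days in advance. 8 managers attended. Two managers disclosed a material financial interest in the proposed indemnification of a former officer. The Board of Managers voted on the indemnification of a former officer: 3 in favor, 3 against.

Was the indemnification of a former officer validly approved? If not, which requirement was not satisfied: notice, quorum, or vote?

Notice: 9 days given; 8 required (9 ≥ 8). Satisfied.
Quorum: 8 present, but the 2 interested managers do not count, leaving 6. Quorum is 6. Satisfied.
Vote: the indemnification of a former officer requires a majority of the disinterested managers present (8 − 2 = 6). A majority of 6 is 4, so 4 affirmative votes are needed; 3 voted in favor. Not satisfied.

Invalid — vote requirement not satisfied.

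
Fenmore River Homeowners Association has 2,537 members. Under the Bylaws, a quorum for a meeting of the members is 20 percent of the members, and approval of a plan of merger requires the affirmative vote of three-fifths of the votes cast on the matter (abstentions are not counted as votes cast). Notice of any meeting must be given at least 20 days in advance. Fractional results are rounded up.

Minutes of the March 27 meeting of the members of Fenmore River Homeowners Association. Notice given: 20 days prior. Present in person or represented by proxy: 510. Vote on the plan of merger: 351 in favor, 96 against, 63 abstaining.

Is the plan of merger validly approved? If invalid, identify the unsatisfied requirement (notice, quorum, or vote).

Notice: 20 days given; 20 required. Satisfied.
Quorum: 20% of 2,537 = 507.40, rounded up to 508; 510 present. Satisfied.
Vote: requires three-fifths of the votes cast (510 − 63 abstaining = 447); 3/5 of 447 = 268.20, rounded up to 269, so 269 needed; 351 in favor. Satisfied.

Valid — all requirements satisfied.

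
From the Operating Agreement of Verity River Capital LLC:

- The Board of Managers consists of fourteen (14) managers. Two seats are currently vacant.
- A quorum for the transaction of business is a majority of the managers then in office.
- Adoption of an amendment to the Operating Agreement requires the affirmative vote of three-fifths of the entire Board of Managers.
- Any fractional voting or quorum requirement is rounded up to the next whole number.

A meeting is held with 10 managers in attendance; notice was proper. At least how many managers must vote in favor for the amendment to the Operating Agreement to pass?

The amendment to the Operating Agreement requires three-fifths of the entire Board of Managers (14).
3/5 of 14 = 8.40, rounded up to 9.

9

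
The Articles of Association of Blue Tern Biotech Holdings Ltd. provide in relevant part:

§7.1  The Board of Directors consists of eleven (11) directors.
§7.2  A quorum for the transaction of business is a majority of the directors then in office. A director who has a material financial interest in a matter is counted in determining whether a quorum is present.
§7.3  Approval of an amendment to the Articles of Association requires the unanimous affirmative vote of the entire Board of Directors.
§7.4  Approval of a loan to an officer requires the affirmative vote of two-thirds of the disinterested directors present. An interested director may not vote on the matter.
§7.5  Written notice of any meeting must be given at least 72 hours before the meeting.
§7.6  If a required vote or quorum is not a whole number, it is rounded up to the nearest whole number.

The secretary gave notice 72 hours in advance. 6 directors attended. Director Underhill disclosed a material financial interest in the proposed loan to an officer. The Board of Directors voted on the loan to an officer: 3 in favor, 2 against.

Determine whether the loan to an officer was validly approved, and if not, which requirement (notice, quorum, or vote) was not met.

Invalid — vote requirement not satisfied.

Notice: 72 hours given; 72 required (72 ≥ 72). Satisfied.
Quorum: 6 present (interested directors count toward quorum); quorum is 6. Satisfied.
Vote: the loan to an officer requires two-thirds of the disinterested directors present (6 − 1 = 5). 2/3 of 5 = 3.33, rounded up to 4, so 4 affirmative votes are needed; 3 voted in favor. Not satisfied.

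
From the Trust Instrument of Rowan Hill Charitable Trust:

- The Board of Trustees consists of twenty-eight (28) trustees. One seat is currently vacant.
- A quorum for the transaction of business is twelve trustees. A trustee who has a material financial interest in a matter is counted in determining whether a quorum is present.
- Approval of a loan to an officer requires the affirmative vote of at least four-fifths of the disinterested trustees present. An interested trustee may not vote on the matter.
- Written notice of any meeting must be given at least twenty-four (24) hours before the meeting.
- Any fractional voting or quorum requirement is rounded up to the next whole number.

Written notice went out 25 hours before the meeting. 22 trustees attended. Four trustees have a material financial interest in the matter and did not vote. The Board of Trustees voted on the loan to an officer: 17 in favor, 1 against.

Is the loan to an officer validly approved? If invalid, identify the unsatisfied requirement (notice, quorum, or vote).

Valid — all requirements satisfied.

Notice: 25 hours given; 24 required (25 ≥ 24). Satisfied.
Quorum: 22 present (interested trustees count toward quorum); quorum is 12. Satisfied.
Vote: the loan to an officer requires four-fifths of the disinterested trustees present (22 − 4 = 18). 4/5 of 18 = 14.40, rounded up to 15, so 15 affirmative votes are needed; 17 voted in favor. Satisfied.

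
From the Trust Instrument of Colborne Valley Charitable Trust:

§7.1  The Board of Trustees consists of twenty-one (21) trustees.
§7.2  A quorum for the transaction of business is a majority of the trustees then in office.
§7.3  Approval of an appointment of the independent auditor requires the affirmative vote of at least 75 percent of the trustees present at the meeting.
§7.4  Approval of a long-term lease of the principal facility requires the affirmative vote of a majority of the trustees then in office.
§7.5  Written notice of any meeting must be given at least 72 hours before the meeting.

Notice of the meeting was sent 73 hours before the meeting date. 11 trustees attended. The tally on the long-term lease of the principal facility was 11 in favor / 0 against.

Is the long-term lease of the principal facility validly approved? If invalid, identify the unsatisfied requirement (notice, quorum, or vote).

Valid — all requirements satisfied.

Notice: 73 hours given; 72 required (73 ≥ 72). Satisfied.
Quorum: 11 present; quorum is 11. Satisfied.
Vote: the long-term lease of the principal facility requires a majority of the trustees then in office (21). A majority of 21 is 11, so 11 affirmative votes are needed; 11 voted in favor. Satisfied.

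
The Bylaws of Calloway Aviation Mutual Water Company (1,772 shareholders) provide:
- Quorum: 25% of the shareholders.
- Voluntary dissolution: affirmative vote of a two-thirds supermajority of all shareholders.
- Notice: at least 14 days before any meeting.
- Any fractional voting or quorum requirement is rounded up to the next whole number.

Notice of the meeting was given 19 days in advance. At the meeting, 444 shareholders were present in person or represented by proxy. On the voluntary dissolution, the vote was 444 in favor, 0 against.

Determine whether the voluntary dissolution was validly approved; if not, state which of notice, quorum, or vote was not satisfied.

Notice: 19 days given; 14 required. Satisfied.
Quorum: 25% of 1,772 = 443; 444 present. Satisfied.
Vote: requires two-thirds of all shareholders (1,772); 2/3 of 1772 = 1181.33, rounded up to 1182, so 1,182 needed; 444 in favor. Not satisfied.

Invalid — vote requirement not satisfied.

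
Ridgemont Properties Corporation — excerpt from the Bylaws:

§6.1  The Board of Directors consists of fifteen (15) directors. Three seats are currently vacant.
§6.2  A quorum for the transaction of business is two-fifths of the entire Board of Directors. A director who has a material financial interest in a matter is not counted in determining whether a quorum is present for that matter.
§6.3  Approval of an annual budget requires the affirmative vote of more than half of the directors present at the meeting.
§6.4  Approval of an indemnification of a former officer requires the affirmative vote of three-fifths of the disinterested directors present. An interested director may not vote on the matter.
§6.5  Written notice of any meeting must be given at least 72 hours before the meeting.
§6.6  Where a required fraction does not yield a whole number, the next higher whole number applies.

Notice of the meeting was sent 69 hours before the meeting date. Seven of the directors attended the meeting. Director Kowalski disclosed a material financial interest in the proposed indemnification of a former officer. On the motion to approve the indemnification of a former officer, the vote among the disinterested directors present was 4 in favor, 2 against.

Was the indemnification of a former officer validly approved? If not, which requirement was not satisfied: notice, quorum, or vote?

Invalid — notice requirement not satisfied.

Notice: 69 hours given; 72 required (69 < 72). Not satisfied.
Quorum: 7 present, but the 1 interested director does not count, leaving 6. Quorum is 6. Satisfied.
Vote: the indemnification of a former officer requires three-fifths of the disinterested directors present (7 − 1 = 6). 3/5 of 6 = 3.60, rounded up to 4, so 4 affirmative votes are needed; 4 voted in favor. Satisfied.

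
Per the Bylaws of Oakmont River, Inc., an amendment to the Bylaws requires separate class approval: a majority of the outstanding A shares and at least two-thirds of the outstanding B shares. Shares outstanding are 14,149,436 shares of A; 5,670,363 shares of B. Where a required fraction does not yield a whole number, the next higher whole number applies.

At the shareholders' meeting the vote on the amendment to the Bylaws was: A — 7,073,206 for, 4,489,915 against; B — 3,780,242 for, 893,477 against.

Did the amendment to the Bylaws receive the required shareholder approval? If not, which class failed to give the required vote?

A: a majority of 14149436 is 7074719; 7,074,719 required, 7,073,206 in favor — not approved.
B: 2/3 of 5670363 = 3780242; 3,780,242 required, 3,780,242 in favor — approved.

Not approved — the A shares did not give the required vote.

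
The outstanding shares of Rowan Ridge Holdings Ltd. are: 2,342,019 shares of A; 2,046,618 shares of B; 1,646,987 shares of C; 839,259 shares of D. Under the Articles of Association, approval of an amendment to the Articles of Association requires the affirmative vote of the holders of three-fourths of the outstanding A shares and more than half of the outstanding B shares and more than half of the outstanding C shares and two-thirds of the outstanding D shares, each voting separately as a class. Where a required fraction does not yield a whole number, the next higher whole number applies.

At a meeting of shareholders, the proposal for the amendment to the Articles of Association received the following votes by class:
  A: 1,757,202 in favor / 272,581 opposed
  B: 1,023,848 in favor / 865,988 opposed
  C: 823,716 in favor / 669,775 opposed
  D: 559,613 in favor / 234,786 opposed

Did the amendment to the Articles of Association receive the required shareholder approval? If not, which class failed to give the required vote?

A: 3/4 of 2342019 = 1756514.25, rounded up to 1756515; 1,756,515 required, 1,757,202 in favor — approved.
B: a majority of 2046618 is 1023310; 1,023,310 required, 1,023,848 in favor — approved.
C: a majority of 1646987 is 823494; 823,494 required, 823,716 in favor — approved.
D: 2/3 of 839259 = 559506; 559,506 required, 559,613 in favor — approved.

Approved — every class gave the required vote.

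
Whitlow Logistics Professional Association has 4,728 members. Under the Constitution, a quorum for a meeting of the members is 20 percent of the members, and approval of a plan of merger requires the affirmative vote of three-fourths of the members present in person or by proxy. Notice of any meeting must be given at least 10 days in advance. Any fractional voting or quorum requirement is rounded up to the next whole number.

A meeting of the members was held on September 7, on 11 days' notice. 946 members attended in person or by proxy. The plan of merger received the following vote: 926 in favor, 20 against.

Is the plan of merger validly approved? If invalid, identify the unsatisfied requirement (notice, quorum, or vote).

Notice: 11 days given; 10 required. Satisfied.
Quorum: 20% of 4,728 = 945.60, rounded up to 946; 946 present. Satisfied.
Vote: requires three-fourths of those present (946); 3/4 of 946 = 709.50, rounded up to 710, so 710 needed; 926 in favor. Satisfied.

Valid — all requirements satisfied.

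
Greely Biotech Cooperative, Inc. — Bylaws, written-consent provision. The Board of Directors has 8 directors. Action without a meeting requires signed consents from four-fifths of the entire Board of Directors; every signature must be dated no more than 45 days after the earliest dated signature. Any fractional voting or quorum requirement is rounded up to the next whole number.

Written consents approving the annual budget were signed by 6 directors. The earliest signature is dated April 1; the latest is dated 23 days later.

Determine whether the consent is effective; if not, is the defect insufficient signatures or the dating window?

Not effective — insufficient signatures.

Signatures required: four-fifths of 8 — 4/5 of 8 = 6.40, rounded up to 7, so 7 needed; 6 signed. Insufficient.
Dating window: the latest signature is 23 days after the earliest; the limit is 45 days. Within the window.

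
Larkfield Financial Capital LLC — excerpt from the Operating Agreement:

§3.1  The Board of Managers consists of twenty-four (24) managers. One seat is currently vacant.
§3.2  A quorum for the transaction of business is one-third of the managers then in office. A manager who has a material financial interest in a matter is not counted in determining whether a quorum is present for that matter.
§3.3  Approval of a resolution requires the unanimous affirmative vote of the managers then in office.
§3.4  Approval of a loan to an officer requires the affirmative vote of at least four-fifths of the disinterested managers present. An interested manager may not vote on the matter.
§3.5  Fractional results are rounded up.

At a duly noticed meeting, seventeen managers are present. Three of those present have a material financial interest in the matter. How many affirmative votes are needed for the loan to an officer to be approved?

The loan to an officer requires four-fifths of the disinterested managers present (17 − 3 = 14).
4/5 of 14 = 11.20, rounded up to 12.

12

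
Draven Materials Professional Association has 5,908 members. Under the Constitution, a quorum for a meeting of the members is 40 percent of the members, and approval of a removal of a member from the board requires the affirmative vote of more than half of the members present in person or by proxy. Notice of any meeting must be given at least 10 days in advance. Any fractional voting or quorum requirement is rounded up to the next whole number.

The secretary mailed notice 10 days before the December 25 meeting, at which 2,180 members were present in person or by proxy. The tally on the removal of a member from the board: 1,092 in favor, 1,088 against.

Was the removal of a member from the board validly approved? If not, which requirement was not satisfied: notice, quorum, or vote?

Invalid — quorum requirement not satisfied.

Notice: 10 days given; 10 required. Satisfied.
Quorum: 40% of 5,908 = 2,363.20, rounded up to 2,364; 2,180 present. Not satisfied.
Vote: requires a majority of those present (2,180); a majority of 2180 is 1091, so 1,091 needed; 1,092 in favor. Satisfied.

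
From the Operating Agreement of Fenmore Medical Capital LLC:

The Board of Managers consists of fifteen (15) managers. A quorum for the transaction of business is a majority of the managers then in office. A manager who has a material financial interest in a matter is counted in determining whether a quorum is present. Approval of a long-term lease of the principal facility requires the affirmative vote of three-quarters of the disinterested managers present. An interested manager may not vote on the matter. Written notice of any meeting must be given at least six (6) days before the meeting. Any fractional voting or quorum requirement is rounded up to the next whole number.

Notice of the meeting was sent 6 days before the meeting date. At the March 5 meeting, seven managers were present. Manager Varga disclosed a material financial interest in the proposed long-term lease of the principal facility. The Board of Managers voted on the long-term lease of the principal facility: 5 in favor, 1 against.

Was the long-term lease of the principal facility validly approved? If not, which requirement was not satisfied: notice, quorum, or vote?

Notice: 6 days given; 6 required (6 ≥ 6). Satisfied.
Quorum: 7 present (interested managers count toward quorum); quorum is 8. Not satisfied.
Vote: the long-term lease of the principal facility requires three-fourths of the disinterested managers present (7 − 1 = 6). 3/4 of 6 = 4.50, rounded up to 5, so 5 affirmative votes are needed; 5 voted in favor. Satisfied. (Moot — without a quorum no business can be validly transacted.)

Invalid — quorum requirement not satisfied.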